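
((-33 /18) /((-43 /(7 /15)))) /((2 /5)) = 77 /1548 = 0.05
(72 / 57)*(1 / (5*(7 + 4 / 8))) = 16 / 475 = 0.03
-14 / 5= -2.80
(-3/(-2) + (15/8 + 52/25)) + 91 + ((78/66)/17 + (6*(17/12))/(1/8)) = 6153217/37400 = 164.52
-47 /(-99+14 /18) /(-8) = -423 /7072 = -0.06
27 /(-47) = -27 /47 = -0.57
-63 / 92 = -0.68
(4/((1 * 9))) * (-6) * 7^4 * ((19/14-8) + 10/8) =103586/3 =34528.67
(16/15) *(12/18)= 0.71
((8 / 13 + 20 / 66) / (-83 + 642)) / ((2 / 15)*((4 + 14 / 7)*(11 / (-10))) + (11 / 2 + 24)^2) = 0.00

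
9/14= 0.64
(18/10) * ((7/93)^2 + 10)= 86539/4805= 18.01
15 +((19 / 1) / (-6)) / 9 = 791 / 54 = 14.65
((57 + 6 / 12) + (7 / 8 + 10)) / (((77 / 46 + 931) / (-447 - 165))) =-213877 / 4767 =-44.87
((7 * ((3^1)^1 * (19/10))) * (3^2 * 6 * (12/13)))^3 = 2160497249136576/274625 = 7867081471.59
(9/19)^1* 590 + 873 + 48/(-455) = 9962223/8645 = 1152.37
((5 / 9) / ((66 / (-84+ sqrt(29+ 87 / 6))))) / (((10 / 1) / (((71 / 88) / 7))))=-71 / 8712+ 71*sqrt(174) / 1463616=-0.01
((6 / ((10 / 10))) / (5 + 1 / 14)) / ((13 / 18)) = 1512 / 923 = 1.64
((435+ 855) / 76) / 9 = 215 / 114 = 1.89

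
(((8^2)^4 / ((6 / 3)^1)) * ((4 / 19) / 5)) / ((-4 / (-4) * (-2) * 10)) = -8388608 / 475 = -17660.23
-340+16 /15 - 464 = -12044 /15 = -802.93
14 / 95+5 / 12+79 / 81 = 1.54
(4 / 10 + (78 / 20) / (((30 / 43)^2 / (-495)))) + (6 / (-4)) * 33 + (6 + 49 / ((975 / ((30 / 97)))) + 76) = -991950381 / 252200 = -3933.19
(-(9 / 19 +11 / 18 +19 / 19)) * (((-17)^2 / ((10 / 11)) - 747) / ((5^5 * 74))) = 3059483 / 790875000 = 0.00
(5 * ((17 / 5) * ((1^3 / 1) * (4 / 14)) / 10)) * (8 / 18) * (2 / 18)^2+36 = 918608 / 25515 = 36.00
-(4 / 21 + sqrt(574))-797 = -821.15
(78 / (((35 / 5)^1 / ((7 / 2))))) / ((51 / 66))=858 / 17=50.47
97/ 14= 6.93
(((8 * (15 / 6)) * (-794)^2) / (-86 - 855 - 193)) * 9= -6304360 / 63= -100069.21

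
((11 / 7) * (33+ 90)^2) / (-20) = -166419 / 140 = -1188.71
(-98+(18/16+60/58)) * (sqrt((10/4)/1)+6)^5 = -594274845/464 - 656933075 * sqrt(10)/1856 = -2400056.12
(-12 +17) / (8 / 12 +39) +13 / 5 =1622 / 595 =2.73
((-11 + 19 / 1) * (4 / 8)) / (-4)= -1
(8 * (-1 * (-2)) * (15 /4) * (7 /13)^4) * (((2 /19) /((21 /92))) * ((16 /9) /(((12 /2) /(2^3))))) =80783360 /14651793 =5.51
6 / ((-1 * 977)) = -6 / 977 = -0.01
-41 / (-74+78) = -41 / 4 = -10.25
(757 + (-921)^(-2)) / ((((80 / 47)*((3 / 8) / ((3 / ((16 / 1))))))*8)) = 15089783293 / 542874240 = 27.80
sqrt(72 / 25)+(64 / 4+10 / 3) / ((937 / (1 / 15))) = 58 / 42165+6 * sqrt(2) / 5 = 1.70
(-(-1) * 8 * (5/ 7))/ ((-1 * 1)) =-40/ 7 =-5.71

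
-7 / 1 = -7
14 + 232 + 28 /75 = 18478 /75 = 246.37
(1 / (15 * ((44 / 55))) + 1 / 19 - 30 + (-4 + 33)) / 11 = -197 / 2508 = -0.08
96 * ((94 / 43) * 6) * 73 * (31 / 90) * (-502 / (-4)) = 854291552 / 215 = 3973449.08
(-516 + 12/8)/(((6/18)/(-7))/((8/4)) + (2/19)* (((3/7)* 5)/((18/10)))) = -45619/9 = -5068.78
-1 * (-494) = 494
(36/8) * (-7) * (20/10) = -63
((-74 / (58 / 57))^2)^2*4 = 79134581560644 / 707281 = 111885631.82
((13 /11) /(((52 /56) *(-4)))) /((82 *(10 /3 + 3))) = -21 /34276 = -0.00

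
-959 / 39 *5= -4795 / 39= -122.95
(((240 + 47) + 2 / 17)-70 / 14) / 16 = 1199 / 68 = 17.63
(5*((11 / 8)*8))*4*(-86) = -18920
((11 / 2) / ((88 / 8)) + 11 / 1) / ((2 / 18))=207 / 2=103.50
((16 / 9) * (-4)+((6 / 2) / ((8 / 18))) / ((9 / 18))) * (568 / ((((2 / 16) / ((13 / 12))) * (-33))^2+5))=22078160 / 118629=186.11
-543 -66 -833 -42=-1484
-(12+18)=-30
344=344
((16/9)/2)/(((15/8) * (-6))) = -32/405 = -0.08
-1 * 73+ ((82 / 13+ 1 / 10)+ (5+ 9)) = -6837 / 130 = -52.59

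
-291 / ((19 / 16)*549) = -1552 / 3477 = -0.45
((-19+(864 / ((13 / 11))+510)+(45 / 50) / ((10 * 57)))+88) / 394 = 32358939 / 9731800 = 3.33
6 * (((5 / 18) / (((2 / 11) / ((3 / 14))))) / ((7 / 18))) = 495 / 98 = 5.05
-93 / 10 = -9.30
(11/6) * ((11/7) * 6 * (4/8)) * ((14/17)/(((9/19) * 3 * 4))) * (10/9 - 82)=-418418/4131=-101.29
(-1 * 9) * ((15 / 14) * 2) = -135 / 7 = -19.29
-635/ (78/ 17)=-10795/ 78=-138.40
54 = 54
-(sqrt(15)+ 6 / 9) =-sqrt(15) - 2 / 3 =-4.54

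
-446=-446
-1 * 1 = -1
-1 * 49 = -49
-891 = -891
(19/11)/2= 19/22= 0.86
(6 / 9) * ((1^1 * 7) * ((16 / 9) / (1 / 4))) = 896 / 27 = 33.19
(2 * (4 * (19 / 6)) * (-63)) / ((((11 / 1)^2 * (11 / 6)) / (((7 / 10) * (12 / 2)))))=-201096 / 6655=-30.22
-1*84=-84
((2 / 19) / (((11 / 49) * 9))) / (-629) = -98 / 1183149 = -0.00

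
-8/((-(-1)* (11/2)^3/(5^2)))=-1600/1331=-1.20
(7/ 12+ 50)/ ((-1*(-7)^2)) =-607/ 588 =-1.03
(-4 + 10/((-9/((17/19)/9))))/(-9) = 6326/13851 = 0.46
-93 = -93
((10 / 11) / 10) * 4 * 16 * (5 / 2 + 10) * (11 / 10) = 80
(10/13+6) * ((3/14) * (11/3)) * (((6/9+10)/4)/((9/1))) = 3872/2457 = 1.58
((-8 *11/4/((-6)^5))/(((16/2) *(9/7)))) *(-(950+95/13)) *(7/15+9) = -13607363/5458752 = -2.49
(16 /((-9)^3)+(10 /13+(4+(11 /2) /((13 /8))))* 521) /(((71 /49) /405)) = 9863588770 /8307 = 1187382.78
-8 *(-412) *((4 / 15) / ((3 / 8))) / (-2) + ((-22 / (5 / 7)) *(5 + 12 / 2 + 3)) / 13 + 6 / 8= -2818133 / 2340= -1204.33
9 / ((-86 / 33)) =-297 / 86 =-3.45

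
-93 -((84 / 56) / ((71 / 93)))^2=-1953093 / 20164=-96.86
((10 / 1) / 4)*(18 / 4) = 45 / 4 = 11.25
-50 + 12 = -38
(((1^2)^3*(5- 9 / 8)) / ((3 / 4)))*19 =589 / 6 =98.17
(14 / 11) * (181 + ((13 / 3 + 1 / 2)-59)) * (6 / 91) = 1522 / 143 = 10.64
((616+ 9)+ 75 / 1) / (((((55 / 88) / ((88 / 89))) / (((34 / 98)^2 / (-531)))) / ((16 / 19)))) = -65105920 / 307986903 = -0.21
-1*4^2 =-16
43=43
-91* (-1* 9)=819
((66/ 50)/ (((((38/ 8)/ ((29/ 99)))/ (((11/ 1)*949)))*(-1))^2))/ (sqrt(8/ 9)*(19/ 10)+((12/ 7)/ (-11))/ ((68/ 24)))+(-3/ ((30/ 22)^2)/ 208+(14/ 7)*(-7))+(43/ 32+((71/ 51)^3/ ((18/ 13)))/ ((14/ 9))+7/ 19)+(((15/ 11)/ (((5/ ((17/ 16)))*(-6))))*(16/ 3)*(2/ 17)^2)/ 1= 222169862292537500847626447/ 23698378573457468680800+114206385255610648*sqrt(2)/ 528375842055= 315051.66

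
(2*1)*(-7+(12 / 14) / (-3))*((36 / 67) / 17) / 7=-216 / 3283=-0.07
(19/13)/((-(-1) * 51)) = 19/663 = 0.03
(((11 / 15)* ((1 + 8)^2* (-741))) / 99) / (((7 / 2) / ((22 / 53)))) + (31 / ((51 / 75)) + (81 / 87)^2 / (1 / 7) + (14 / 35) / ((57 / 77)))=-160988788 / 302338659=-0.53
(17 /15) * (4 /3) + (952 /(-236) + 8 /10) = -4574 /2655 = -1.72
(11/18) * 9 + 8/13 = 159/26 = 6.12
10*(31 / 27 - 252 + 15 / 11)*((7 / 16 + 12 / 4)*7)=-60033.10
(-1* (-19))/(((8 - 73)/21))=-399/65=-6.14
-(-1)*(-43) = -43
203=203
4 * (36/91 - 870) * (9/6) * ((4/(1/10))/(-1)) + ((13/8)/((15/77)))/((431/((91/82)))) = 80546518535681/385934640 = 208705.08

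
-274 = -274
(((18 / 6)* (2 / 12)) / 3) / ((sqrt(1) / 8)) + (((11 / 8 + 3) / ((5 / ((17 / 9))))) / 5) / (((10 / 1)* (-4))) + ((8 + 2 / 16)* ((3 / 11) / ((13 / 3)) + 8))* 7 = 72848891 / 158400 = 459.90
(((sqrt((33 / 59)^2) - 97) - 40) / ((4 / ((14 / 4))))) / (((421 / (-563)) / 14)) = 111037675 / 49678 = 2235.15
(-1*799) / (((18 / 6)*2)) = -799 / 6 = -133.17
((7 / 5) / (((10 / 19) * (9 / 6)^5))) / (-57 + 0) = -112 / 18225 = -0.01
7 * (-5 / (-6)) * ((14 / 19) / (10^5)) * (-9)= -147 / 380000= -0.00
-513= -513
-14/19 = -0.74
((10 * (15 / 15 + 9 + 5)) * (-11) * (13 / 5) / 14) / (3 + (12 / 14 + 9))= -23.83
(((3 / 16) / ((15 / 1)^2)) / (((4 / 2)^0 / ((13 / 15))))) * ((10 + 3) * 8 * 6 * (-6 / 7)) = -338 / 875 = -0.39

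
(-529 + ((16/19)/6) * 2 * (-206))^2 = 1118835601/3249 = 344363.07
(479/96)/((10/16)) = 7.98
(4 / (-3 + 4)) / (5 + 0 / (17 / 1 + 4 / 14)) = 4 / 5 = 0.80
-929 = -929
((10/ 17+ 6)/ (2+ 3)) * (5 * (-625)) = -70000/ 17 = -4117.65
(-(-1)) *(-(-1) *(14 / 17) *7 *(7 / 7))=98 / 17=5.76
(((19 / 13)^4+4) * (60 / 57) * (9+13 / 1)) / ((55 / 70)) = 136956400 / 542659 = 252.38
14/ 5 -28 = -25.20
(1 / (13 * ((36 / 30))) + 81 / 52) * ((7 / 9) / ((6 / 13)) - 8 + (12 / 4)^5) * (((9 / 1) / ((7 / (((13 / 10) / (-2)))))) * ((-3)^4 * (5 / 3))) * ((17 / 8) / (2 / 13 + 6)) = -2143872159 / 143360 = -14954.47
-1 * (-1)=1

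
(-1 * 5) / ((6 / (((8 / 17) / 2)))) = -10 / 51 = -0.20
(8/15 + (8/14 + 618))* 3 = 65006/35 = 1857.31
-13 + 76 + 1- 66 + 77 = 75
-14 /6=-7 /3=-2.33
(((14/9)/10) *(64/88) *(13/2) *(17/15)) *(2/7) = 0.24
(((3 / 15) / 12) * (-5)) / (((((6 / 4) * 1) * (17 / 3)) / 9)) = -3 / 34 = -0.09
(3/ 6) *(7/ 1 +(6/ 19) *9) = 4.92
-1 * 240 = -240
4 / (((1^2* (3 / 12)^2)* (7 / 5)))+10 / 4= 675 / 14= 48.21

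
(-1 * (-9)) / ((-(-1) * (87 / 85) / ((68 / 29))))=17340 / 841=20.62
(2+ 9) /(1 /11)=121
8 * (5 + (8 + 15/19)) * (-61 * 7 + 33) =-825824/19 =-43464.42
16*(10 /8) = 20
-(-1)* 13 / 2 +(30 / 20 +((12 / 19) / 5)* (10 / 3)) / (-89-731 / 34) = 54441 / 8398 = 6.48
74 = 74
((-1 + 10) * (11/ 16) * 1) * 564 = 13959/ 4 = 3489.75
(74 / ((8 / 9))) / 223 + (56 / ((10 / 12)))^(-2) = 9404167 / 25175808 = 0.37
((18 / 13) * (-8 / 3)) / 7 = -48 / 91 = -0.53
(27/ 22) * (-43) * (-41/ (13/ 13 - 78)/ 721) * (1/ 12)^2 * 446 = -1179447/ 9770992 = -0.12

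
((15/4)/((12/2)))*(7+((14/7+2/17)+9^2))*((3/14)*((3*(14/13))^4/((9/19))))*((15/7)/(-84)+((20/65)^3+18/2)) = 26661678648255/1066724789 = 24993.96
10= 10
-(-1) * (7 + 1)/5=8/5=1.60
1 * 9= 9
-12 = -12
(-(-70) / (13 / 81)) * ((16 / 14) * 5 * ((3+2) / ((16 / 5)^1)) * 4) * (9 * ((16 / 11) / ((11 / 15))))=437400000 / 1573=278067.39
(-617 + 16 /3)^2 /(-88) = -3367225 /792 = -4251.55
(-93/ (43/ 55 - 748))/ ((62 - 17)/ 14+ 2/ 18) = 30690/ 819983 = 0.04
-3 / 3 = -1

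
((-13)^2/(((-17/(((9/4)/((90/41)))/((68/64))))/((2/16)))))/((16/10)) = -6929/9248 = -0.75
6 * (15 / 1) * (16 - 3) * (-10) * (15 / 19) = -175500 / 19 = -9236.84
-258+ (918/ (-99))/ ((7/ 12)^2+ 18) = -258.51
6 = 6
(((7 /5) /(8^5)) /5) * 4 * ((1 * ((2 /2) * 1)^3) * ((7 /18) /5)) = 49 /18432000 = 0.00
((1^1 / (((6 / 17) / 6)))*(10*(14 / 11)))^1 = 2380 / 11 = 216.36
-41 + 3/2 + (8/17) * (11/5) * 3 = -6187/170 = -36.39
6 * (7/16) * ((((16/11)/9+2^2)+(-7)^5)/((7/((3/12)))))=-1663481/1056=-1575.27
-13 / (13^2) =-1 / 13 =-0.08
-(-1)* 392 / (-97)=-392 / 97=-4.04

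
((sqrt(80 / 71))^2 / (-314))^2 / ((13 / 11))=17600 / 1615322917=0.00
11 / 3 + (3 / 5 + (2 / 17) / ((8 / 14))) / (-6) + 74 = 26361 / 340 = 77.53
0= 0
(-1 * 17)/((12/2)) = -17/6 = -2.83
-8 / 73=-0.11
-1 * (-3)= 3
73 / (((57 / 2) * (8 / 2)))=73 / 114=0.64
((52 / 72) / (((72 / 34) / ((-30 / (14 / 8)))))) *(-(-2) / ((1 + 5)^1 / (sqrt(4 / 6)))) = -1105 *sqrt(6) / 1701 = -1.59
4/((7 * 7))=4/49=0.08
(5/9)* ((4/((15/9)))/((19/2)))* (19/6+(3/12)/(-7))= 526/1197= 0.44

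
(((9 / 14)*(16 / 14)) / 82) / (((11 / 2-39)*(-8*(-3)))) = -3 / 269206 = -0.00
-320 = -320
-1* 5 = -5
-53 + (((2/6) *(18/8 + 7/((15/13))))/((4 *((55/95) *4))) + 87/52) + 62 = 4518853/411840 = 10.97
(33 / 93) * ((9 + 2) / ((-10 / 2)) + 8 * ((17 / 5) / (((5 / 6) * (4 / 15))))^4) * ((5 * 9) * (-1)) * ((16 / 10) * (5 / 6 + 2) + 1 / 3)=-1320080281179 / 38750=-34066587.90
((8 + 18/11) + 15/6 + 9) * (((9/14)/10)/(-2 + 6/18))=-2511/3080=-0.82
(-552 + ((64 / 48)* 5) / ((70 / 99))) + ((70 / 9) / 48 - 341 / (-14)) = -518.05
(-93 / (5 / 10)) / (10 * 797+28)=-0.02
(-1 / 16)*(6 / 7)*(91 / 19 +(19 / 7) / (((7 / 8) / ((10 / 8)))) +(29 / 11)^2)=-659745 / 788557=-0.84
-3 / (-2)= 3 / 2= 1.50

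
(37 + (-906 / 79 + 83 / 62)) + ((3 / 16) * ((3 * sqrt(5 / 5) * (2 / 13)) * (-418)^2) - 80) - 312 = 469761828 / 31837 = 14755.22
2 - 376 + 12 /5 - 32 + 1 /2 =-4031 /10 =-403.10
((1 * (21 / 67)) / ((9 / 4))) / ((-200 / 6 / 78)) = -546 / 1675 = -0.33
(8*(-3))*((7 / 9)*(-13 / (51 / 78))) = 371.14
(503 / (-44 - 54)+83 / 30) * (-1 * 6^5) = 4507488 / 245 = 18397.91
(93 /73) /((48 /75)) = 2325 /1168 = 1.99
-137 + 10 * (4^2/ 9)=-1073/ 9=-119.22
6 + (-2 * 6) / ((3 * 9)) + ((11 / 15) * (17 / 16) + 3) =6721 / 720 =9.33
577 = 577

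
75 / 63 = 25 / 21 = 1.19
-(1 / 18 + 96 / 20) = -437 / 90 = -4.86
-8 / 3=-2.67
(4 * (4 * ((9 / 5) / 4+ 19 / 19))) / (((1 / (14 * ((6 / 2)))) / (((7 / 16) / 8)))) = 4263 / 80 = 53.29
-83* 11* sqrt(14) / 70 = -913* sqrt(14) / 70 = -48.80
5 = 5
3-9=-6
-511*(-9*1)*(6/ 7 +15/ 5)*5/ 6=29565/ 2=14782.50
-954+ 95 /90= -17153 /18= -952.94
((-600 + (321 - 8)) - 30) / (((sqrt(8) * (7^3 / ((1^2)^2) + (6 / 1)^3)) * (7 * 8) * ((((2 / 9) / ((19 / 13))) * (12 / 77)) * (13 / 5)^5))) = -621121875 * sqrt(2) / 690735675136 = -0.00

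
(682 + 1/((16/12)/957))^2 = 31348801/16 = 1959300.06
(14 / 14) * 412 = 412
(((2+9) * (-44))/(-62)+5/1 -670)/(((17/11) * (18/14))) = -522907/1581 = -330.74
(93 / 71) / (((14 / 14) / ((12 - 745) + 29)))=-65472 / 71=-922.14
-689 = -689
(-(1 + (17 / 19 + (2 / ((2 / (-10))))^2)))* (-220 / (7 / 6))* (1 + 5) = 15333120 / 133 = 115286.62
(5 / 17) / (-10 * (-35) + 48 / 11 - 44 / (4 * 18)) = 990 / 1190731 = 0.00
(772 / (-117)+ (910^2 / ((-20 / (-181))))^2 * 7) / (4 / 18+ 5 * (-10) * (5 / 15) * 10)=-45998813487646703 / 19474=-2362062929426.25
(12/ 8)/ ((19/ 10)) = 15/ 19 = 0.79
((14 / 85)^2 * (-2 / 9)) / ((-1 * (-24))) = -49 / 195075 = -0.00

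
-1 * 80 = -80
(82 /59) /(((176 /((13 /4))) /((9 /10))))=4797 /207680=0.02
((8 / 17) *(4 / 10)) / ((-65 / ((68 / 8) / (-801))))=8 / 260325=0.00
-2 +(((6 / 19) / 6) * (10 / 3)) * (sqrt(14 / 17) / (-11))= -2 - 10 * sqrt(238) / 10659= -2.01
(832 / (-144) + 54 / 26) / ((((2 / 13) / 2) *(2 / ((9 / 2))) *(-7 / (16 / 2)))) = 866 / 7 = 123.71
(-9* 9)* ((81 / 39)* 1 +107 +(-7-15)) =-91692 / 13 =-7053.23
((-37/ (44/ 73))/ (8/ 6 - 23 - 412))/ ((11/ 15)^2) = 1823175/ 6926524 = 0.26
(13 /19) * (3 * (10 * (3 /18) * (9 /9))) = 65 /19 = 3.42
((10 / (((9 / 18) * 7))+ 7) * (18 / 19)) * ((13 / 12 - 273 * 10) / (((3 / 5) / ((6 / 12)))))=-11297715 / 532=-21236.31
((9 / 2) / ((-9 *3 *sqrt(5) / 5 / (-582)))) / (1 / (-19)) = -1843 *sqrt(5) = -4121.07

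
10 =10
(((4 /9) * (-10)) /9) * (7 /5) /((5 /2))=-112 /405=-0.28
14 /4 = 7 /2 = 3.50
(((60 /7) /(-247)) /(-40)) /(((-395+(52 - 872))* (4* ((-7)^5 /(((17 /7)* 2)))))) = 17 /329532496020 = 0.00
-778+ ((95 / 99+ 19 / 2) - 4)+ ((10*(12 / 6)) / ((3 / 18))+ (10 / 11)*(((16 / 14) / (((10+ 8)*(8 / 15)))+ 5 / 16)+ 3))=-3594845 / 5544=-648.42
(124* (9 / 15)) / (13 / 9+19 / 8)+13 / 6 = 21.65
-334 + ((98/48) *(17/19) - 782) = -508063/456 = -1114.17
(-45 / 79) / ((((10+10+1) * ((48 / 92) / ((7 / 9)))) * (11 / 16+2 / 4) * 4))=-115 / 13509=-0.01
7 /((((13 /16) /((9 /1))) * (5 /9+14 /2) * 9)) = 1.14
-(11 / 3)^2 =-13.44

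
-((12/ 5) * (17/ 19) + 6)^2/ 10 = -299538/ 45125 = -6.64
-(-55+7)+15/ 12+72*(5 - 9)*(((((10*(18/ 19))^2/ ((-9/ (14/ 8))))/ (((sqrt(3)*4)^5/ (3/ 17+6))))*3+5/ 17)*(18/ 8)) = -9611/ 68+1488375*sqrt(3)/ 196384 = -128.21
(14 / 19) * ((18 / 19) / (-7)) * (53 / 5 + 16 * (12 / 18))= -3828 / 1805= -2.12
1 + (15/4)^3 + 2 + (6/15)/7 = 124973/2240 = 55.79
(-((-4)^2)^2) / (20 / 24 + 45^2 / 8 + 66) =-6144 / 7679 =-0.80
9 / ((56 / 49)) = 63 / 8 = 7.88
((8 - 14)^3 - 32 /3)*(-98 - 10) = 24480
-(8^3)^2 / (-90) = 131072 / 45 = 2912.71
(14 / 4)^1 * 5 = 35 / 2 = 17.50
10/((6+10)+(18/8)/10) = 0.62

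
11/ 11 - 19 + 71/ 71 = -17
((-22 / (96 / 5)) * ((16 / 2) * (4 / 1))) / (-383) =0.10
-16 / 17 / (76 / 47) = -188 / 323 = -0.58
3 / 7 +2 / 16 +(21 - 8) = 759 / 56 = 13.55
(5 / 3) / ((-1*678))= -5 / 2034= -0.00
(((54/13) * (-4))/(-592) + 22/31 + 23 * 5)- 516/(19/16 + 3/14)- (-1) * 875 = 2915214593/4682054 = 622.64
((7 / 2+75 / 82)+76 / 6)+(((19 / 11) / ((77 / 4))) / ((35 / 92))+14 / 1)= 114192851 / 3646335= 31.32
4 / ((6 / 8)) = 16 / 3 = 5.33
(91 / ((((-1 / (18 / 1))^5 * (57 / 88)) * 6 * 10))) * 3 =-1260971712 / 95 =-13273386.44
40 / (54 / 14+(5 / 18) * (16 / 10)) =2520 / 271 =9.30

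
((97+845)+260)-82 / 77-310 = 890.94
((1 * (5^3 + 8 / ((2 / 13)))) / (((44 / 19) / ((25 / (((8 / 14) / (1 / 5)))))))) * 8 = 117705 / 22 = 5350.23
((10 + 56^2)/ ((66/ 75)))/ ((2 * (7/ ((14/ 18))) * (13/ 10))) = 1375/ 9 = 152.78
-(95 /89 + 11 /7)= -1644 /623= -2.64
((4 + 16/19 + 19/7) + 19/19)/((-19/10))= -11380/2527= -4.50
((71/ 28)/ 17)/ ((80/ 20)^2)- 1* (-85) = 647431/ 7616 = 85.01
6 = 6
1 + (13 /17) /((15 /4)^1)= 307 /255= 1.20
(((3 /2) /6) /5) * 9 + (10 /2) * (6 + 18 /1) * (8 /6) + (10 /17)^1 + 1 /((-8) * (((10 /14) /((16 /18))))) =492301 /3060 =160.88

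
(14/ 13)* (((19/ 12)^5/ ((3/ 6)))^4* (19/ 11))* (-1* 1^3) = -4999466469853612439716294933/ 17132114966249654452224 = -291818.41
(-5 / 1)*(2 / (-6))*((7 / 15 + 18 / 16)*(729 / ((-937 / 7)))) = -108297 / 7496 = -14.45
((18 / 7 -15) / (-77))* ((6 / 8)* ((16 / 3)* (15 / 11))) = 5220 / 5929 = 0.88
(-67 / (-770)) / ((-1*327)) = -0.00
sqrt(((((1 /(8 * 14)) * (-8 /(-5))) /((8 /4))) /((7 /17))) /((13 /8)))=sqrt(2210) /455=0.10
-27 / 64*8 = -27 / 8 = -3.38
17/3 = 5.67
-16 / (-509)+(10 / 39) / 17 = 0.05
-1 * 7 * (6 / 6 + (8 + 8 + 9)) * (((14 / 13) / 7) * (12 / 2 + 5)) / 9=-308 / 9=-34.22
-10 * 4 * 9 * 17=-6120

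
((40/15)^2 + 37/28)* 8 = 4250/63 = 67.46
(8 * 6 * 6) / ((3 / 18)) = 1728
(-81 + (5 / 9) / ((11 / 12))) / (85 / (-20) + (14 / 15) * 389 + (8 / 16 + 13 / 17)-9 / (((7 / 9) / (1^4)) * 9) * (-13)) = -6314140 / 29593531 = -0.21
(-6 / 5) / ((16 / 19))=-57 / 40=-1.42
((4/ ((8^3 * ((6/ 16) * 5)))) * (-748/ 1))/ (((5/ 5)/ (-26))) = 2431/ 30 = 81.03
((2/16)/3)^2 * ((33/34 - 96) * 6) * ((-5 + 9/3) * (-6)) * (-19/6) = 20463/544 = 37.62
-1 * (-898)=898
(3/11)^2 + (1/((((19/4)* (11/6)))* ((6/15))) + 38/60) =68611/68970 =0.99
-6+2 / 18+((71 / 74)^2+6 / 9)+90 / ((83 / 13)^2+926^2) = -30722795747359 / 7142253691572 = -4.30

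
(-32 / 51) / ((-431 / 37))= 1184 / 21981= 0.05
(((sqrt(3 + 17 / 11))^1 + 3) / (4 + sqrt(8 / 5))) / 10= 0.10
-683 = -683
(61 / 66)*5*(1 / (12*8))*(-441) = -14945 / 704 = -21.23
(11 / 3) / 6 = 11 / 18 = 0.61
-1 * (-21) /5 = 4.20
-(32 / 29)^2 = -1024 / 841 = -1.22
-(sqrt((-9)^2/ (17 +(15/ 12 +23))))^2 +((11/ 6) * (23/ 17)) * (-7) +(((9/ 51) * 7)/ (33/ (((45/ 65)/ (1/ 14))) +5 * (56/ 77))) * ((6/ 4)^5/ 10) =-5604196039/ 291989280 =-19.19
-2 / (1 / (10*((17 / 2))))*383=-65110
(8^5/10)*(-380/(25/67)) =-3337093.12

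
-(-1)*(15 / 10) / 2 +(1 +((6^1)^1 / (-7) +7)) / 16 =67 / 56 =1.20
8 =8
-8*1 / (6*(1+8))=-4 / 27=-0.15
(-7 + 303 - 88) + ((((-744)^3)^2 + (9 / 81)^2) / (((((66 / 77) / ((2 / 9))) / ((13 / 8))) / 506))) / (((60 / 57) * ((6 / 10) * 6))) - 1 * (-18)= 6009497330664812785875325 / 629856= 9541065466812752098.69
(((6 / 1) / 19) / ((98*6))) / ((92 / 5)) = 5 / 171304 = 0.00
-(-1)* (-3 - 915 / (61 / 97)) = -1458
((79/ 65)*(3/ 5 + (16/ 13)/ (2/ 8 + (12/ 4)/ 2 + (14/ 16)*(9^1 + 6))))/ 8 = 417199/ 4022200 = 0.10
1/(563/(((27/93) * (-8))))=-72/17453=-0.00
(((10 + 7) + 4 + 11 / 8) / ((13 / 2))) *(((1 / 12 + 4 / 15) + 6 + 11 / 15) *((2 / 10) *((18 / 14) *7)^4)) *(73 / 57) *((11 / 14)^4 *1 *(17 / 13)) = 40306213667907 / 1973660416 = 20422.06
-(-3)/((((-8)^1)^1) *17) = -3/136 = -0.02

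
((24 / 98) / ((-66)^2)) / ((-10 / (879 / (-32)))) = 293 / 1897280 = 0.00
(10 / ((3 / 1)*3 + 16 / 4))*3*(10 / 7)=300 / 91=3.30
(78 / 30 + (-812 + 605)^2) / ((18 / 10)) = 214258 / 9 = 23806.44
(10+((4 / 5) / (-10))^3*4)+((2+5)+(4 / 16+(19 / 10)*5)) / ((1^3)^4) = 26.75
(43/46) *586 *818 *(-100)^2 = 103059820000/23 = 4480861739.13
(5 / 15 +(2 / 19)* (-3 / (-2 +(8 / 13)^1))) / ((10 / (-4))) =-64 / 285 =-0.22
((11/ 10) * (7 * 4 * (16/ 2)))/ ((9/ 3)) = 1232/ 15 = 82.13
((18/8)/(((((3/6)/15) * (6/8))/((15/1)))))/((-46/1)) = -675/23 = -29.35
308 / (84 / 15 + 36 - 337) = -220 / 211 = -1.04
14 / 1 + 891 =905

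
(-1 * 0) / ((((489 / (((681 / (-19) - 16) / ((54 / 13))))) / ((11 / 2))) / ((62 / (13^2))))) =0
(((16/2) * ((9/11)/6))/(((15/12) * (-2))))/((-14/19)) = 228/385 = 0.59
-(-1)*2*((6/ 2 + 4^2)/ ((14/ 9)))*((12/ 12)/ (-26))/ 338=-171/ 61516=-0.00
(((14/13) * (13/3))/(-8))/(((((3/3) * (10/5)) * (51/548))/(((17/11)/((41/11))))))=-959/738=-1.30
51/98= 0.52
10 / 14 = 5 / 7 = 0.71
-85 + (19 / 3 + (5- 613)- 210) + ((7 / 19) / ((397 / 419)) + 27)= -19670888 / 22629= -869.28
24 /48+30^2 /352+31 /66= 931 /264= 3.53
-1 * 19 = -19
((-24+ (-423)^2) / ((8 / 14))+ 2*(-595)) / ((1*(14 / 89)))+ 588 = 15866729 / 8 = 1983341.12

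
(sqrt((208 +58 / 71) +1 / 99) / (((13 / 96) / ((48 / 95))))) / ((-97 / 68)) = -104448* sqrt(1146386945) / 93559895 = -37.80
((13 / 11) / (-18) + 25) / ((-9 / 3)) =-4937 / 594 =-8.31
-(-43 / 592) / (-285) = -43 / 168720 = -0.00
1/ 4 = 0.25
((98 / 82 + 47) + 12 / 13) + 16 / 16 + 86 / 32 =450327 / 8528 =52.81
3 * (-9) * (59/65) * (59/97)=-93987/6305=-14.91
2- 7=-5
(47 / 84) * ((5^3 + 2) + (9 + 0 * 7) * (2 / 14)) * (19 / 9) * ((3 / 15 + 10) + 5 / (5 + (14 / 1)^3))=4015985312 / 2597805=1545.91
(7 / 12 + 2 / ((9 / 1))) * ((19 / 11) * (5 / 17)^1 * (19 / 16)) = 52345 / 107712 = 0.49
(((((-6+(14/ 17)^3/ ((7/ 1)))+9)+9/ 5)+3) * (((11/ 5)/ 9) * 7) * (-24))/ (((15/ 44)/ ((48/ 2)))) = -41971519744/ 1842375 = -22781.20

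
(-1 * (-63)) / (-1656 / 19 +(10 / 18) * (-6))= -3591 / 5158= -0.70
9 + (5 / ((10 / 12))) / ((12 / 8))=13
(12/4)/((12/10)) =5/2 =2.50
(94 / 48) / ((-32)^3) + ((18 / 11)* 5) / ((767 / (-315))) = -22295743739 / 6635126784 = -3.36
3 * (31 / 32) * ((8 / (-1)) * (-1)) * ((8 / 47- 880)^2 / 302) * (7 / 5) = 139150265688 / 1667795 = 83433.67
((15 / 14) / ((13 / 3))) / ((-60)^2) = 1 / 14560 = 0.00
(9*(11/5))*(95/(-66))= -57/2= -28.50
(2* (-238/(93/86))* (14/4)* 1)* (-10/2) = 716380/93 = 7703.01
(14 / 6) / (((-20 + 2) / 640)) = -2240 / 27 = -82.96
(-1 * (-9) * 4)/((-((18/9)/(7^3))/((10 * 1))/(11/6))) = -113190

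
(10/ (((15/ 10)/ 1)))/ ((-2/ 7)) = -70/ 3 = -23.33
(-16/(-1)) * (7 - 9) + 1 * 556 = 524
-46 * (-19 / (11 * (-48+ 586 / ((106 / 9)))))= 46322 / 1023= 45.28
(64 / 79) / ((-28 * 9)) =-16 / 4977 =-0.00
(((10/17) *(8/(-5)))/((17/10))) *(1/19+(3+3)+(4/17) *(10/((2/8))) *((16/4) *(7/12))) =-4343200/280041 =-15.51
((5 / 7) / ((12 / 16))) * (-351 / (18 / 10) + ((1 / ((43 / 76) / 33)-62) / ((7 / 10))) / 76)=-22312000 / 120099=-185.78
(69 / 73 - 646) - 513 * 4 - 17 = -198126 / 73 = -2714.05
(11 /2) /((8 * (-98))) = -0.01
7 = 7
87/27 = 29/9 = 3.22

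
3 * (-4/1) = -12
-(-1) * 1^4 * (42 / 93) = 14 / 31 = 0.45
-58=-58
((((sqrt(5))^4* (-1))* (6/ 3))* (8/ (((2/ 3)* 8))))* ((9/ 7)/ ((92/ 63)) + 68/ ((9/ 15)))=-788075/ 92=-8566.03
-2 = -2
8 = 8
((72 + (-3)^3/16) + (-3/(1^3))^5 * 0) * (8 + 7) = 16875/16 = 1054.69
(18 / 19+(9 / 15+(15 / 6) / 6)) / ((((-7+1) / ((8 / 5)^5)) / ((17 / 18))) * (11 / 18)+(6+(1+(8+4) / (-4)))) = 155906048 / 288131295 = 0.54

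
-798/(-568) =399/284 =1.40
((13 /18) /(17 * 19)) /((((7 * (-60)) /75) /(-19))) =65 /8568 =0.01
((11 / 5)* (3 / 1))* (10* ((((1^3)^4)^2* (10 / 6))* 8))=880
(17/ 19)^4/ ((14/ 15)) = 1252815/ 1824494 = 0.69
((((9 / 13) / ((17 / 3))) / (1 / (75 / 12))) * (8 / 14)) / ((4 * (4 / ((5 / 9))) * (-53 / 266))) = -0.08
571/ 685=0.83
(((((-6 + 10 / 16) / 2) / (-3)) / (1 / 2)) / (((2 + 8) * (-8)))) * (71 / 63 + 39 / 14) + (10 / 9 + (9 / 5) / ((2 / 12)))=2860337 / 241920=11.82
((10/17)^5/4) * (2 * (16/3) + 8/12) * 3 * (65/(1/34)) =6500000/4913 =1323.02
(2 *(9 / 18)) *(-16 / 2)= -8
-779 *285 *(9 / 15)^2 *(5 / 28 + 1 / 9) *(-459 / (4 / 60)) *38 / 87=28268415099 / 406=69626638.17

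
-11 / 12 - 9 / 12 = -5 / 3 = -1.67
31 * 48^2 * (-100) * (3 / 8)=-2678400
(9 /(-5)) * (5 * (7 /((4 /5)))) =-78.75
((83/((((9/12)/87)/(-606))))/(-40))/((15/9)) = 2187963/25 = 87518.52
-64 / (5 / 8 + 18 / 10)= -2560 / 97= -26.39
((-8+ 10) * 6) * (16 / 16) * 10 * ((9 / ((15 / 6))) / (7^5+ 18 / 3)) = 432 / 16813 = 0.03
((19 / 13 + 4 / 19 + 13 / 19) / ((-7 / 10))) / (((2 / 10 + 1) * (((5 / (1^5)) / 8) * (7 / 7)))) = -7760 / 1729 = -4.49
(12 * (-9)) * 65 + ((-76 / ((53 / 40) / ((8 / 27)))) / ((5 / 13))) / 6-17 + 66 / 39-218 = -405210857 / 55809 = -7260.67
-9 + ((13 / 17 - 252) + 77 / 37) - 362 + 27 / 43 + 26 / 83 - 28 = -1452929230 / 2244901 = -647.21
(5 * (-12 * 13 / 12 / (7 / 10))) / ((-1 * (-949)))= -50 / 511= -0.10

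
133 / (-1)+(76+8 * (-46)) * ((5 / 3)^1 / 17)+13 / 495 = -1359874 / 8415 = -161.60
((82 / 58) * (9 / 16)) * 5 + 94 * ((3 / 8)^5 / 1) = 2220489 / 475136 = 4.67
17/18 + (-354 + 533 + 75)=4589/18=254.94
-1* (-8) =8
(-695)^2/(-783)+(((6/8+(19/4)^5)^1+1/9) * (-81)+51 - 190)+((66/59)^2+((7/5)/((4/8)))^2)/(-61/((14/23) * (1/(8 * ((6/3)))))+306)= -62321400996010058297/316852583500800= -196688.95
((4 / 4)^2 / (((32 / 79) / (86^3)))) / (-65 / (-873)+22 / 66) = 5483359269 / 1424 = 3850673.64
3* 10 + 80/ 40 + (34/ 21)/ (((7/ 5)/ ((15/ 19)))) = 30642/ 931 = 32.91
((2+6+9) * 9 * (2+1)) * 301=138159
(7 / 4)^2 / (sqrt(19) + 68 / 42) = -17493 / 57784 + 21609 * sqrt(19) / 115568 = 0.51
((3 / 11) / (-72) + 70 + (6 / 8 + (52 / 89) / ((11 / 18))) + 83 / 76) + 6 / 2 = 33836437 / 446424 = 75.79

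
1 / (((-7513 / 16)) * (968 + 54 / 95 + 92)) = -760 / 378482401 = -0.00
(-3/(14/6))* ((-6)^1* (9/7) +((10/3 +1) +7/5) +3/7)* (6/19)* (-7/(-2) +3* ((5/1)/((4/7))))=24939/1330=18.75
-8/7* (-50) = 400/7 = 57.14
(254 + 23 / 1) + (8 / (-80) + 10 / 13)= 36097 / 130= 277.67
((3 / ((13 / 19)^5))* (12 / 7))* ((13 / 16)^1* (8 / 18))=2476099 / 199927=12.39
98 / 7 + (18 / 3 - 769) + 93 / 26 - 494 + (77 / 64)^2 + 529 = -37751531 / 53248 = -708.98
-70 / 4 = -35 / 2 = -17.50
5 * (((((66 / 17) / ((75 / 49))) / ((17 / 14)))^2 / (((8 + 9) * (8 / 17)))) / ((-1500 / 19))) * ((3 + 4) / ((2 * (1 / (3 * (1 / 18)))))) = -1893325357 / 93961125000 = -0.02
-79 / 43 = -1.84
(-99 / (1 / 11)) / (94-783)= 1089 / 689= 1.58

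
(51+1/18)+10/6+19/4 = 57.47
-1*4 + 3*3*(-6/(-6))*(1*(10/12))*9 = 127/2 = 63.50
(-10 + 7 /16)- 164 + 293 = 1911 /16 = 119.44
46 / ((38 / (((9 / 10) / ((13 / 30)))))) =621 / 247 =2.51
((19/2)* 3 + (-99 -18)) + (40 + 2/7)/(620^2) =-119067759/1345400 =-88.50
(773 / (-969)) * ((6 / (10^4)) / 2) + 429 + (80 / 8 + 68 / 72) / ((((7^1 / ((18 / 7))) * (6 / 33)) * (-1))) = 64398087123 / 158270000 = 406.89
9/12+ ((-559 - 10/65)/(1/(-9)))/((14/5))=654483/364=1798.03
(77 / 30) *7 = 539 / 30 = 17.97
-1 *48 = -48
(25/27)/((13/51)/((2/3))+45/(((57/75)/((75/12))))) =32300/12922713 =0.00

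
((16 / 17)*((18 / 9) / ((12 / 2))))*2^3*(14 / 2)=896 / 51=17.57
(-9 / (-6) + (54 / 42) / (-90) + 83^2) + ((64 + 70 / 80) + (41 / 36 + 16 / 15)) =17533067 / 2520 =6957.57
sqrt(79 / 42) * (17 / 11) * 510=1445 * sqrt(3318) / 77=1080.97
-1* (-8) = 8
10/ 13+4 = 62/ 13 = 4.77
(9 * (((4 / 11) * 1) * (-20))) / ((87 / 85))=-20400 / 319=-63.95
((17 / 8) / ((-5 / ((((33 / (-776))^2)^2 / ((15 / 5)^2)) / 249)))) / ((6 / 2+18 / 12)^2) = -248897 / 8126223102812160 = -0.00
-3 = -3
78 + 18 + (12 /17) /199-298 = -683354 /3383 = -202.00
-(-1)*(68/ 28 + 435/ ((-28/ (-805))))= 350243/ 28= 12508.68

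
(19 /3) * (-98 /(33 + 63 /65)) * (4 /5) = -12103 /828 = -14.62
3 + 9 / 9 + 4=8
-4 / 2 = -2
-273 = -273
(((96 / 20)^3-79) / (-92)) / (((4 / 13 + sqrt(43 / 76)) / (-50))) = -7803224 / 695865 + 667381 * sqrt(817) / 695865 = 16.20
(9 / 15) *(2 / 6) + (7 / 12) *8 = 73 / 15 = 4.87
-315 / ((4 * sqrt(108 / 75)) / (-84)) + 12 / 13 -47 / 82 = 2938349 / 533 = 5512.85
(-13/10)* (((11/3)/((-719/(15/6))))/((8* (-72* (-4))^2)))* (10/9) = 715/25763069952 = 0.00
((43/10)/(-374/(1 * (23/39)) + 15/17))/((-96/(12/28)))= 16813/554662080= 0.00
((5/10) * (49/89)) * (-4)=-98/89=-1.10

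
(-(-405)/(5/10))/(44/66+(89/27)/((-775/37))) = 16949250/10657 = 1590.43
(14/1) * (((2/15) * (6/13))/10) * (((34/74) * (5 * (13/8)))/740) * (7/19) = 833/5202200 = 0.00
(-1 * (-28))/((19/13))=364/19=19.16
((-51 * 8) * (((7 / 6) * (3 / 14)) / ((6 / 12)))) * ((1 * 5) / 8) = -255 / 2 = -127.50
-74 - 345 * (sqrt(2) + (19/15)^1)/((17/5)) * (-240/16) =31517/17 + 25875 * sqrt(2)/17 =4006.46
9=9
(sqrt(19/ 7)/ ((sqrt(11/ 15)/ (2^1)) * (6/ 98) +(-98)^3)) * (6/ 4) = -9684865680 * sqrt(133)/ 42538151129089247 - 21 * sqrt(21945)/ 42538151129089247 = -0.00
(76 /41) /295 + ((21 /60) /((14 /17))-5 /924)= 9518911 /22351560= 0.43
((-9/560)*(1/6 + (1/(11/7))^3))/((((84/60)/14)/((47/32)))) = -477849/4770304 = -0.10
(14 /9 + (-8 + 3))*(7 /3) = -217 /27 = -8.04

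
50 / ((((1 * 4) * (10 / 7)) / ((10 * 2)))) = 175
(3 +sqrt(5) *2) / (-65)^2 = 3 / 4225 +2 *sqrt(5) / 4225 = 0.00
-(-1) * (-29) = -29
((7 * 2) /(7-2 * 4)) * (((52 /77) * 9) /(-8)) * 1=117 /11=10.64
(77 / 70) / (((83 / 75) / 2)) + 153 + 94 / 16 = 106813 / 664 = 160.86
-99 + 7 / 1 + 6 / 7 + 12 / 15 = -3162 / 35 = -90.34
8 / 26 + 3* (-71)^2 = 196603 / 13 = 15123.31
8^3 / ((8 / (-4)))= -256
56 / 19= 2.95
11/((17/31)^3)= 327701/4913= 66.70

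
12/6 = 2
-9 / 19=-0.47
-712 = -712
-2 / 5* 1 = -2 / 5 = -0.40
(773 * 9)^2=48399849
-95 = -95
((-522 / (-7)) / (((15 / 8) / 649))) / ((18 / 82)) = 12346576 / 105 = 117586.44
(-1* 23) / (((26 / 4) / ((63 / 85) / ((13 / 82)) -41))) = 1846394 / 14365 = 128.53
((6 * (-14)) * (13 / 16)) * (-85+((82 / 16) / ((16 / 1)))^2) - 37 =377306975 / 65536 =5757.25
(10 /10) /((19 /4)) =4 /19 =0.21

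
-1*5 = -5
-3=-3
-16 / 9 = -1.78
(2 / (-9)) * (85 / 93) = -170 / 837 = -0.20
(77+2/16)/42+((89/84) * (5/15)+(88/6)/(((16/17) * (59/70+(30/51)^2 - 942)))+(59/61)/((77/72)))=13204861103747/4291015894704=3.08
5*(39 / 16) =195 / 16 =12.19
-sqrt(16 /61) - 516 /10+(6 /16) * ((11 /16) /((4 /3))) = -131601 /2560 - 4 * sqrt(61) /61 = -51.92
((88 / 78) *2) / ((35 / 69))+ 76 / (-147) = 37564 / 9555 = 3.93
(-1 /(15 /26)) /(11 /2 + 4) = -0.18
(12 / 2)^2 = 36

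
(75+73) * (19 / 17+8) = 22940 / 17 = 1349.41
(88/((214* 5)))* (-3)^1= -132/535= -0.25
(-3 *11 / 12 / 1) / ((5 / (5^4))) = -1375 / 4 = -343.75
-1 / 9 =-0.11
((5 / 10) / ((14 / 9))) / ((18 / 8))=0.14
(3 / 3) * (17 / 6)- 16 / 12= 3 / 2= 1.50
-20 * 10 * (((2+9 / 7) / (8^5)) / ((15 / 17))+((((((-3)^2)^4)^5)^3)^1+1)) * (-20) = 154571637957439714994900076215098187097542607578295800768274441775 / 21504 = 7188041199657724841652719000000000000000000000000000000000000.00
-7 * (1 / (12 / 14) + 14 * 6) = -3577 / 6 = -596.17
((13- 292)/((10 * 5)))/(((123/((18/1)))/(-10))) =8.17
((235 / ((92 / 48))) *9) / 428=6345 / 2461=2.58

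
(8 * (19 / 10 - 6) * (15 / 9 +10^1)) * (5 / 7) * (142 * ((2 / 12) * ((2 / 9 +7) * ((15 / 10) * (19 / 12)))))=-17975425 / 162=-110959.41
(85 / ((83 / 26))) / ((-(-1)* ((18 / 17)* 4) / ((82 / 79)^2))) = 31577585 / 4662027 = 6.77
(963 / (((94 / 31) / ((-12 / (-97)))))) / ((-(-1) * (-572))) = -89559 / 1303874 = -0.07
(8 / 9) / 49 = 8 / 441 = 0.02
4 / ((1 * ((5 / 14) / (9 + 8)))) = 952 / 5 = 190.40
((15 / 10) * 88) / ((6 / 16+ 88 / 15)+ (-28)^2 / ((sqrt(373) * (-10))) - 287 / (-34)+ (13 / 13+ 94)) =43067566080 * sqrt(373) / 18648816544261+ 22474073524320 / 18648816544261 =1.25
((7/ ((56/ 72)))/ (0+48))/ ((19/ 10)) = 15/ 152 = 0.10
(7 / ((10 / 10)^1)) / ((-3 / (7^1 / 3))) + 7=14 / 9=1.56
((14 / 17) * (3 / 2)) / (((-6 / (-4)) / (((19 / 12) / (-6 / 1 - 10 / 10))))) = -19 / 102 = -0.19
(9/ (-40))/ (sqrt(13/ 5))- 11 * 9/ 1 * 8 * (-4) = 3168- 9 * sqrt(65)/ 520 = 3167.86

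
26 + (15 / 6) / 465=4837 / 186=26.01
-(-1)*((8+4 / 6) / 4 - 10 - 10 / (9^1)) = -161 / 18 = -8.94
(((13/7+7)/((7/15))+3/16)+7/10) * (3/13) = 233637/50960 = 4.58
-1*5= -5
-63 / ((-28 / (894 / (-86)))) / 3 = -1341 / 172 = -7.80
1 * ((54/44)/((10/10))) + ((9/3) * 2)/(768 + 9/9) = 20895/16918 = 1.24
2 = 2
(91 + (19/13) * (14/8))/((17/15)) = 72975/884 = 82.55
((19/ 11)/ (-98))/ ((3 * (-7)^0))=-19/ 3234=-0.01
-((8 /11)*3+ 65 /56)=-2059 /616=-3.34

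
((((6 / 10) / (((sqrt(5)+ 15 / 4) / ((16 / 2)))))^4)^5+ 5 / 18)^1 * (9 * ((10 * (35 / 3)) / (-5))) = -109420294834498776385082053501723626561751103469220403202747851 / 98903426612416144384697064981423318386077880859375+ 3262282898060623204965258941025443266320298132281109455568896 * sqrt(5) / 6593561774161076292313137665428221225738525390625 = -60.87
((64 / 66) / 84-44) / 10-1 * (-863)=2975053 / 3465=858.60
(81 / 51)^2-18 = -4473 / 289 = -15.48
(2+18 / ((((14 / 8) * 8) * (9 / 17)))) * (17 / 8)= 527 / 56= 9.41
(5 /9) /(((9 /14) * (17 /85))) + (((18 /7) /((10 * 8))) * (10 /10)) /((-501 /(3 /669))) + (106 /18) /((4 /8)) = 13597433677 /844625880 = 16.10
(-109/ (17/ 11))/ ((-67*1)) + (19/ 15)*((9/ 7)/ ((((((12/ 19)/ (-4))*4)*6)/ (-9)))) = 1569257/ 318920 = 4.92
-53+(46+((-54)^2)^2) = 8503049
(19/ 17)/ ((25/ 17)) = 19/ 25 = 0.76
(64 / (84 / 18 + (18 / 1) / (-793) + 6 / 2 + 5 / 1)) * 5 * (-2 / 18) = -793 / 282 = -2.81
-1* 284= -284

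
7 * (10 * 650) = 45500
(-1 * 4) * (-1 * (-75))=-300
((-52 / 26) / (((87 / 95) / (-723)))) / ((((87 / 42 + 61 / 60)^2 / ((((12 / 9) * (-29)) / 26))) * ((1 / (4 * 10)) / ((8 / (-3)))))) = 574389760000 / 21868717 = 26265.36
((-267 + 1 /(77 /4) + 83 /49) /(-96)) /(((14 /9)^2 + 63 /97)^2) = 735500974869 /2507571266200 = 0.29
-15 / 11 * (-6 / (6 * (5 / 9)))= 27 / 11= 2.45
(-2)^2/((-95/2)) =-8/95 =-0.08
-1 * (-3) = 3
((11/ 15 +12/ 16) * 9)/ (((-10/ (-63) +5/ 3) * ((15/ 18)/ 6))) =151389/ 2875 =52.66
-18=-18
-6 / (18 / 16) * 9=-48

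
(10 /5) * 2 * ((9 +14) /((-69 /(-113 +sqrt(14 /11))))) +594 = 2234 /3 - 4 * sqrt(154) /33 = 743.16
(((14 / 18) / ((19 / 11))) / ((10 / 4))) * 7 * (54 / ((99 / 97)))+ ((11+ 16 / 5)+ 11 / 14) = 325961 / 3990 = 81.69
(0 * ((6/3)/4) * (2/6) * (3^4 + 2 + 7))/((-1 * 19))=0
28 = 28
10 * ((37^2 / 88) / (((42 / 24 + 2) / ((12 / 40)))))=1369 / 110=12.45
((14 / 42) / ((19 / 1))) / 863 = 1 / 49191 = 0.00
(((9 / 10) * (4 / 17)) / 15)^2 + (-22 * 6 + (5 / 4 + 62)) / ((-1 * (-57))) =-49663667 / 41182500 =-1.21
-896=-896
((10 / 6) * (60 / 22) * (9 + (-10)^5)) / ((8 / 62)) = -77493025 / 22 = -3522410.23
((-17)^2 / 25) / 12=289 / 300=0.96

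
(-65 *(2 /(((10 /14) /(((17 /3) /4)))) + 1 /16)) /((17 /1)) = -12571 /816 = -15.41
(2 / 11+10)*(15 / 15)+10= 222 / 11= 20.18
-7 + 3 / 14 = -95 / 14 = -6.79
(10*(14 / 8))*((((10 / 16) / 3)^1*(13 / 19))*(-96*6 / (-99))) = 9100 / 627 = 14.51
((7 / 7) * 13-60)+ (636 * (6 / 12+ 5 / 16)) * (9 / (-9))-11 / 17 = -38379 / 68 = -564.40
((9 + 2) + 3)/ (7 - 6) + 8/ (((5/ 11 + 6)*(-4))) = 972/ 71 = 13.69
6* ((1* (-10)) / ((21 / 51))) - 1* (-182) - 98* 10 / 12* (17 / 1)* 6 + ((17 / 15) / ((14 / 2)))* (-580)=-176140 / 21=-8387.62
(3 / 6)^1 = 1 / 2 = 0.50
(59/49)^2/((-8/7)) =-3481/2744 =-1.27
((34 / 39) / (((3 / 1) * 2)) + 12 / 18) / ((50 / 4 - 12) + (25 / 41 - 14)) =-7790 / 123669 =-0.06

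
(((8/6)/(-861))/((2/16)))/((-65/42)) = 64/7995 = 0.01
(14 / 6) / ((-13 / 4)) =-28 / 39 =-0.72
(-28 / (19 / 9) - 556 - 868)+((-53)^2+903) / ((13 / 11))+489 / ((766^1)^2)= 246909392607 / 144928732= 1703.66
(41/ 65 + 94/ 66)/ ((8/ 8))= 4408/ 2145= 2.06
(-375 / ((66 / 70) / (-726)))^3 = 24074982421875000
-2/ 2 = -1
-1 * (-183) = 183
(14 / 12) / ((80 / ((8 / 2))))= 7 / 120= 0.06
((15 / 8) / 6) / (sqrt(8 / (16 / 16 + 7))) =5 / 16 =0.31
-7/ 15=-0.47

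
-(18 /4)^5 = -59049 /32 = -1845.28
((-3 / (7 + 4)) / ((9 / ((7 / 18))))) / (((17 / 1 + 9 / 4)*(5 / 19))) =-38 / 16335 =-0.00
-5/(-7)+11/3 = 92/21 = 4.38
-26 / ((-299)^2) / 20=-1 / 68770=-0.00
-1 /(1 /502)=-502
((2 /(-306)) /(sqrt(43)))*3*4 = -0.01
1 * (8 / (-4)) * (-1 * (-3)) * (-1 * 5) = 30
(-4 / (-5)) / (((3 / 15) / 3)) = 12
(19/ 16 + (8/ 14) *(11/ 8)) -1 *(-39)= 4589/ 112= 40.97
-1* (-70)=70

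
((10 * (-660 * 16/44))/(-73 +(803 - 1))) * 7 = -5600/243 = -23.05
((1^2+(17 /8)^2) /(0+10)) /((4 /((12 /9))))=353 /1920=0.18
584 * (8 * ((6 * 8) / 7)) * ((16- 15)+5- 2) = 897024 / 7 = 128146.29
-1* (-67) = 67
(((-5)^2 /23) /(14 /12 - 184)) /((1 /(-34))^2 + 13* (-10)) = 57800 /1263896483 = 0.00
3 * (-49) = -147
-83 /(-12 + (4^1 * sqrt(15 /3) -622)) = 83 * sqrt(5) /100469 + 26311 /200938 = 0.13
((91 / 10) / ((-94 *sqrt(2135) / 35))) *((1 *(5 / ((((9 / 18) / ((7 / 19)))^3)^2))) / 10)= -85648472 *sqrt(2135) / 674402704135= -0.01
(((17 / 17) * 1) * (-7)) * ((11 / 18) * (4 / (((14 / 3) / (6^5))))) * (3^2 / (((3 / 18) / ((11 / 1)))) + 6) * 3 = -51321600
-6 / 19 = -0.32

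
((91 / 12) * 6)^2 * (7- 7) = 0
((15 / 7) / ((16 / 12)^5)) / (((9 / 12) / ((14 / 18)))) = 135 / 256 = 0.53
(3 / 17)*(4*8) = 96 / 17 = 5.65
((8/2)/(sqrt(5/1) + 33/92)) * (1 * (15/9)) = -20240/41231 + 169280 * sqrt(5)/123693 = 2.57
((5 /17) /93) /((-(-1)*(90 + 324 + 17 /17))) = 1 /131223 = 0.00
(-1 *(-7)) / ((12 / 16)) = 28 / 3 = 9.33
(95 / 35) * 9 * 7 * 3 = 513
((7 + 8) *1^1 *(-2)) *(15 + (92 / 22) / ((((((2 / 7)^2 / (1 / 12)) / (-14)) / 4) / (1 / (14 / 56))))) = 310610 / 11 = 28237.27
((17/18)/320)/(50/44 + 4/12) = 187/93120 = 0.00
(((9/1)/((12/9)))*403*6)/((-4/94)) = -1534221/4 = -383555.25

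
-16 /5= -3.20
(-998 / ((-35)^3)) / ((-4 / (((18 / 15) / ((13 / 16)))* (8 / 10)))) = -95808 / 13934375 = -0.01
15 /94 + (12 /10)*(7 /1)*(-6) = -23613 /470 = -50.24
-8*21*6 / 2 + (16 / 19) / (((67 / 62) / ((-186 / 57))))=-12251752 / 24187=-506.54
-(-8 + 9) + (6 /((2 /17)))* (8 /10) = 199 /5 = 39.80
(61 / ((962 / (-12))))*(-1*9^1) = 3294 / 481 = 6.85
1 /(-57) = -1 /57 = -0.02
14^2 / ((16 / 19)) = 931 / 4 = 232.75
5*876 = 4380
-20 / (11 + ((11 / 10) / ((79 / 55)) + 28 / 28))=-3160 / 2017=-1.57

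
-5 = -5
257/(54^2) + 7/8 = 5617/5832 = 0.96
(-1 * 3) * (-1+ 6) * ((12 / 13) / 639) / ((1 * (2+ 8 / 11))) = -22 / 2769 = -0.01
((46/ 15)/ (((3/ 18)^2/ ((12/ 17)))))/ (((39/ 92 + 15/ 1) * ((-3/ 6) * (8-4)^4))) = -1587/ 40205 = -0.04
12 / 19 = 0.63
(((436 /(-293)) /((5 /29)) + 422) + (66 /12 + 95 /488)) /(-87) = -299597203 /62198040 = -4.82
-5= -5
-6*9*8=-432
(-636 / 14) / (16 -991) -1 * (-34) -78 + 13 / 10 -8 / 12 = -591319 / 13650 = -43.32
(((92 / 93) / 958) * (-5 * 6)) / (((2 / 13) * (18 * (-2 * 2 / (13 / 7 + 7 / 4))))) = 150995 / 14967792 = 0.01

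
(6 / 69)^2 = 4 / 529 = 0.01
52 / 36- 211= -209.56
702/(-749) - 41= -31411/749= -41.94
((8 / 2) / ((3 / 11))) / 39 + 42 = 4958 / 117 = 42.38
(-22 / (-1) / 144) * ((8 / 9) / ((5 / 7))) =77 / 405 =0.19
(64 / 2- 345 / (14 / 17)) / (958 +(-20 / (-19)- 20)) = -102923 / 249788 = -0.41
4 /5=0.80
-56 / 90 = -28 / 45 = -0.62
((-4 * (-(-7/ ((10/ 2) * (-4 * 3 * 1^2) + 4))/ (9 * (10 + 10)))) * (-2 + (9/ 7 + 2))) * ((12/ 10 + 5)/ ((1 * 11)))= 31/ 15400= 0.00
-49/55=-0.89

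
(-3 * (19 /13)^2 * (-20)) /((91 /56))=78.87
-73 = -73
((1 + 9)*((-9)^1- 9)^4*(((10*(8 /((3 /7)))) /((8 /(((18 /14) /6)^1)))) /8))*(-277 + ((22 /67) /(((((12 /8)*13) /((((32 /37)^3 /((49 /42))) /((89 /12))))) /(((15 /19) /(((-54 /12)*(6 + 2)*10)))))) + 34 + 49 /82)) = -159040242.06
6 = 6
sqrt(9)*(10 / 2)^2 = 75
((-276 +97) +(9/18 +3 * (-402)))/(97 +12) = -2769/218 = -12.70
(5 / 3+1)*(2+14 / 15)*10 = 704 / 9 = 78.22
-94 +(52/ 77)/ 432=-781691/ 8316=-94.00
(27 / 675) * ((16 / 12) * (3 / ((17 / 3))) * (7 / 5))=84 / 2125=0.04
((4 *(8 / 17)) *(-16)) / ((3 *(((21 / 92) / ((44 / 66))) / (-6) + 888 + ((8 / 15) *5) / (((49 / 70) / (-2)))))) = -1318912 / 115653431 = -0.01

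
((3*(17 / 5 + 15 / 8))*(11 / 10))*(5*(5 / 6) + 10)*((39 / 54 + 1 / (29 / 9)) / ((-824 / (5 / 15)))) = -0.10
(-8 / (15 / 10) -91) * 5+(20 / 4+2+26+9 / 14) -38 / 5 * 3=-98873 / 210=-470.82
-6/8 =-3/4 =-0.75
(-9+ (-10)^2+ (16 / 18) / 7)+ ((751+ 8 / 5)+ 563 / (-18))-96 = 451363 / 630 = 716.45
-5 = -5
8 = 8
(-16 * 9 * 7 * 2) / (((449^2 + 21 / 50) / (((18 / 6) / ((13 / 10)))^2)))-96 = -163629791904 / 1703531999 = -96.05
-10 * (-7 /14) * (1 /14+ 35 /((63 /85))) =29795 /126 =236.47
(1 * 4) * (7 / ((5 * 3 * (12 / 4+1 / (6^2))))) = 336 / 545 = 0.62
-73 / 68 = -1.07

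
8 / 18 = 0.44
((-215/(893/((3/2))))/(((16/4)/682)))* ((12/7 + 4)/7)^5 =-5630592000000/252250397357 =-22.32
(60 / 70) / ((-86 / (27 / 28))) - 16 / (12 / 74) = -2494931 / 25284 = -98.68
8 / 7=1.14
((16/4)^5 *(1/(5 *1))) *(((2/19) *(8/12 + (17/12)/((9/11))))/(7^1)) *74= 1401856/2565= 546.53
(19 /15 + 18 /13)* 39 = 517 /5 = 103.40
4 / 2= 2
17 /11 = 1.55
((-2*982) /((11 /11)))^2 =3857296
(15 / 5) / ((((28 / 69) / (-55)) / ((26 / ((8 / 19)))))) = -2812095 / 112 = -25107.99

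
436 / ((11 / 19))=8284 / 11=753.09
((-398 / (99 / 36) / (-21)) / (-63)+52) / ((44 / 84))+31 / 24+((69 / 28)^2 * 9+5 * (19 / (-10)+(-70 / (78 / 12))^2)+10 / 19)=1990085478001 / 2741474736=725.92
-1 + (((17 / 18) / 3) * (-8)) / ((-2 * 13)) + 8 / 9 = -5 / 351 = -0.01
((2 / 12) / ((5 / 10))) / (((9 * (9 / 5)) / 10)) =0.21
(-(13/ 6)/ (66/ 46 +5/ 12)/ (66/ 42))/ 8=-0.09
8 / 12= 2 / 3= 0.67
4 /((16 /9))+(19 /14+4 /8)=115 /28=4.11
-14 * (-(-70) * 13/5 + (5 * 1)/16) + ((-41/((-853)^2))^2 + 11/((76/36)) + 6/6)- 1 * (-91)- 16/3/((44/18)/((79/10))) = -10942619148285550591/4425908203525160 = -2472.40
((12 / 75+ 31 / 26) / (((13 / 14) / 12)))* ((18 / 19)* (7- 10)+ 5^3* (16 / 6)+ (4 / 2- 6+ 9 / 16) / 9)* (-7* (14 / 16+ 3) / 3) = -401975167993 / 7706400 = -52161.21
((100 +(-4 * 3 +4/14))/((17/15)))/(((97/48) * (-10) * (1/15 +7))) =-333720/611779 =-0.55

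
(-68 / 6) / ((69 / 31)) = -1054 / 207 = -5.09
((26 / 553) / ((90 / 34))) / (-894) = -221 / 11123595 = -0.00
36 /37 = 0.97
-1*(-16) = 16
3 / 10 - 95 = -947 / 10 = -94.70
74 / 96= 37 / 48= 0.77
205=205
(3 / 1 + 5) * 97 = 776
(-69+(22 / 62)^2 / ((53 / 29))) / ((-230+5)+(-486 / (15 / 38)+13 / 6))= 105326040 / 2221748393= 0.05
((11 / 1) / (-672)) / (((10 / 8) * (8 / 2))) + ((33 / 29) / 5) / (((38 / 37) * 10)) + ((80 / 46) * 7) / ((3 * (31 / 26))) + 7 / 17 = 430193574383 / 112201672800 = 3.83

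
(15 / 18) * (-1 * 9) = -15 / 2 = -7.50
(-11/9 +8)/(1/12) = 244/3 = 81.33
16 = 16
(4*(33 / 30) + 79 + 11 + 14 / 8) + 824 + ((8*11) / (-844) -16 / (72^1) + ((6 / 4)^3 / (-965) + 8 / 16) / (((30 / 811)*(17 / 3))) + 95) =2535094624277 / 2492247600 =1017.19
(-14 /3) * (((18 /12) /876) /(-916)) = 7 /802416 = 0.00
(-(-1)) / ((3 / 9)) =3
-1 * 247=-247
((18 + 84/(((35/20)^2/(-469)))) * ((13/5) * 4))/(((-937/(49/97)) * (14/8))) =18703776/454445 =41.16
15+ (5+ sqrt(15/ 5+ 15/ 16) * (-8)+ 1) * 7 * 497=20889 - 20874 * sqrt(7)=-34338.41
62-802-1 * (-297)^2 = -88949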